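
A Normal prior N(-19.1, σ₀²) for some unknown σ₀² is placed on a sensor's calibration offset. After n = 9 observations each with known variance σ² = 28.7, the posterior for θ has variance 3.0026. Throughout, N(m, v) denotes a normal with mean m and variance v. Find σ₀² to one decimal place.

Posterior precision equals prior precision plus data precision: 1/σ_n² = 1/σ₀² + n/σ².
So 1/σ₀² = 1/3.0026 − 9/28.7 = 0.333045 − 0.313589 = 0.019456.
Hence σ₀² = 1/0.019456 ≈ 51.4.

σ₀² = 51.4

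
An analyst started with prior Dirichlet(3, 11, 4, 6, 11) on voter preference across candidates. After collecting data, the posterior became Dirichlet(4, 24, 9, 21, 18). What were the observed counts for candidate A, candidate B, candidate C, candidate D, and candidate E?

For a Dirichlet(α) prior with multinomial counts c, the posterior is Dirichlet(α + c) componentwise.
Counts are posterior − prior componentwise: 4−3=1, 24−11=13, 9−4=5, 21−6=15, 18−11=7.

counts (1, 13, 5, 15, 7)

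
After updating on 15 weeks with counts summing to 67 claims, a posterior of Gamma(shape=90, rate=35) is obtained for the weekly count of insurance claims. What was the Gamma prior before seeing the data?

Gamma(shape=23, rate=20)

A Gamma(α, β) prior (rate parametrization) on a Poisson rate with n observations summing to S gives posterior Gamma(α+S, β+n).
So α = 90 − 67 = 23 and β = 35 − 15 = 20.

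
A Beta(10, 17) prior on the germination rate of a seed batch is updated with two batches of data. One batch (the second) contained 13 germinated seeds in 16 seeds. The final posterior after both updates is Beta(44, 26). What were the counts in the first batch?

21 germinated seeds and 6 non-germinating seeds

Because Beta–binomial updating is additive in the counts, the combined data contributed (α_post−α_prior, β_post−β_prior) successes and failures.
Total across both batches: 44−10=34 germinated seeds, 26−17=9 non-germinating seeds.
Subtract the second batch: 34−13=21 germinated seeds and 9−3=6 non-germinating seeds.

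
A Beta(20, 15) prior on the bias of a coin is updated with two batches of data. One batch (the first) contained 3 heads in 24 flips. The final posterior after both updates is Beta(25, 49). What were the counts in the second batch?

2 heads and 13 tails

Sequential conjugate updates are equivalent to a single update on the pooled data, so total successes = posterior α − prior α and total failures = posterior β − prior β.
Total across both batches: 25−20=5 heads, 49−15=34 tails.
Subtract the first batch: 5−3=2 heads and 34−21=13 tails.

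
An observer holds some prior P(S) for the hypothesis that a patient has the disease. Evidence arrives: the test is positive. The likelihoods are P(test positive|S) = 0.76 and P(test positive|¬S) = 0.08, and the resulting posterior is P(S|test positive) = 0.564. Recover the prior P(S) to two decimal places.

In odds form, posterior odds = prior odds × likelihood ratio, so prior odds = posterior odds ÷ LR.
Posterior odds = 0.564/(1−0.564) = 1.2936. LR = 0.76/0.08 = 9.5000.
Prior odds = 1.2936/9.5000 = 0.1362, so P(S) = 0.1362/(1+0.1362) ≈ 0.12.

P(S) = 0.12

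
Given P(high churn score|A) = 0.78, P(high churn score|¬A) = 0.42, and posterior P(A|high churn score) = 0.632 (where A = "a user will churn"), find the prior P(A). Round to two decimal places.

In odds form, posterior odds = prior odds × likelihood ratio, so prior odds = posterior odds ÷ LR.
Posterior odds = 0.632/(1−0.632) = 1.7174. LR = 0.78/0.42 = 1.8571.
Prior odds = 1.7174/1.8571 = 0.9248, so P(A) = 0.9248/(1+0.9248) ≈ 0.48.

P(A) = 0.48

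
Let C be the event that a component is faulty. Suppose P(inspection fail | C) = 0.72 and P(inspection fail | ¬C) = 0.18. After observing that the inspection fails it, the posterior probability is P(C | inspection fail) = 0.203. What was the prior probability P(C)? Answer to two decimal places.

Bayes' rule in odds form gives O(C|E) = O(C)·[P(E|C)/P(E|¬C)], hence O(C) = O(C|E)/LR.
Posterior odds = 0.203/(1−0.203) = 0.2547. LR = 0.72/0.18 = 4.0000.
Prior odds = 0.2547/4.0000 = 0.0637, so P(C) = 0.0637/(1+0.0637) ≈ 0.06.

P(C) = 0.06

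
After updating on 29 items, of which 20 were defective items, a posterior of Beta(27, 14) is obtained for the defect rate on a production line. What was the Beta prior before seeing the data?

Beta is conjugate to the binomial likelihood: posterior = Beta(α+s, β+f).
Subtract the data counts: 27−20=7, 14−9=5.

Beta(7, 5)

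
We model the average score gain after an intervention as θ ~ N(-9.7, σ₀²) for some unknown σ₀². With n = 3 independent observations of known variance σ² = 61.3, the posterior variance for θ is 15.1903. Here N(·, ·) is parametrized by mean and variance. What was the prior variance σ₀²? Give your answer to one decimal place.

σ₀² = 59.2

For the Normal–Normal model with known σ², precisions add: τ_n = τ₀ + n/σ².
So 1/σ₀² = 1/15.1903 − 3/61.3 = 0.065831 − 0.048940 = 0.016891.
Hence σ₀² = 1/0.016891 ≈ 59.2.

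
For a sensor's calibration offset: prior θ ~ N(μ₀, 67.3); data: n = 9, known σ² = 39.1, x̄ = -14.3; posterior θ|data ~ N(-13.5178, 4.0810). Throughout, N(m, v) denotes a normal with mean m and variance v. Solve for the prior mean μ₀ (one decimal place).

μ₀ = -1.4

The posterior mean is a precision-weighted average: μ_n = (τ₀μ₀ + τ_data·x̄)/(τ₀+τ_data), with τ₀=1/σ₀² and τ_data=n/σ².
Here τ₀ = 1/67.3 = 0.014859 and τ_data = 9/39.1 = 0.230179, so τ_n = 0.245038.
Rearranging for μ₀: μ₀ = (μ_n·τ_n − τ_data·x̄)/τ₀ = (-13.5178·0.245038 − 0.230179·-14.3) / 0.014859 = -0.020815/0.014859 ≈ -1.4.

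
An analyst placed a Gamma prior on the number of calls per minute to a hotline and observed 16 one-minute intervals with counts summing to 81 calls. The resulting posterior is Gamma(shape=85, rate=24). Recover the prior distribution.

A Gamma(α, β) prior (rate parametrization) on a Poisson rate with n observations summing to S gives posterior Gamma(α+S, β+n).
So α = 85 − 81 = 4 and β = 24 − 16 = 8.

Gamma(shape=4, rate=8)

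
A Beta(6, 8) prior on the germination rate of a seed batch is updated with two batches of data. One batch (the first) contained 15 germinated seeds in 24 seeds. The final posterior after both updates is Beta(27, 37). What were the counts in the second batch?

6 germinated seeds and 20 non-germinating seeds

Sequential conjugate updates are equivalent to a single update on the pooled data, so total successes = posterior α − prior α and total failures = posterior β − prior β.
Total across both batches: 27−6=21 germinated seeds, 37−8=29 non-germinating seeds.
Subtract the first batch: 21−15=6 germinated seeds and 29−9=20 non-germinating seeds.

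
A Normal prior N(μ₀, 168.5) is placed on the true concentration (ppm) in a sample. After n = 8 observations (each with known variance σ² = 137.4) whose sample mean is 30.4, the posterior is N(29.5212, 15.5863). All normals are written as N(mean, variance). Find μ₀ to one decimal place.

μ₀ = 20.9

The posterior mean is a precision-weighted average: μ_n = (τ₀μ₀ + τ_data·x̄)/(τ₀+τ_data), with τ₀=1/σ₀² and τ_data=n/σ².
Here τ₀ = 1/168.5 = 0.005935 and τ_data = 8/137.4 = 0.058224, so τ_n = 0.064159.
Rearranging for μ₀: μ₀ = (μ_n·τ_n − τ_data·x̄)/τ₀ = (29.5212·0.064159 − 0.058224·30.4) / 0.005935 = 0.124041/0.005935 ≈ 20.9.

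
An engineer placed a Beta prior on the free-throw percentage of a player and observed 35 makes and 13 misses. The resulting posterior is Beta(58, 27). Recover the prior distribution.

Beta(23, 14)

A Beta(a, b) prior with s successes and f failures in binomial data gives a Beta(a+s, b+f) posterior.
So a = 58 − 35 = 23 and b = 27 − 13 = 14.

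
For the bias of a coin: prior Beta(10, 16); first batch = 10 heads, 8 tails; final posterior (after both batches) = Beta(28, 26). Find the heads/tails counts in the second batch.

8 heads and 2 tails

Because Beta–binomial updating is additive in the counts, the combined data contributed (α_post−α_prior, β_post−β_prior) successes and failures.
Total across both batches: 28−10=18 heads, 26−16=10 tails.
Subtract the first batch: 18−10=8 heads and 10−8=2 tails.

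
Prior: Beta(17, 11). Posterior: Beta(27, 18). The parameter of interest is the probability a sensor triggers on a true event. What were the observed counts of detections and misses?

Beta is conjugate to the binomial likelihood: posterior = Beta(a+s, b+f).
So s = 27 − 17 = 10 and f = 18 − 11 = 7.

10 detections and 7 misses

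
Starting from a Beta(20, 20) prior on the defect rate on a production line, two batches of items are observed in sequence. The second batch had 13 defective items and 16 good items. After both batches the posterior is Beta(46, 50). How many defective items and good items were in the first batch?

Sequential conjugate updates are equivalent to a single update on the pooled data, so total successes = posterior α − prior α and total failures = posterior β − prior β.
Total across both batches: 46−20=26 defective items, 50−20=30 good items.
Subtract the second batch: 26−13=13 defective items and 30−16=14 good items.

13 defective items and 14 good items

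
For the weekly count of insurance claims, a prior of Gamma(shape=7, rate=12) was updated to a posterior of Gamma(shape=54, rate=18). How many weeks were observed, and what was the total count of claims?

A Gamma(α, β) prior (rate parametrization) on a Poisson rate with n observations summing to S gives posterior Gamma(α+S, β+n).
Matching: Σxᵢ = 54 − 7 = 47 and n = 18 − 12 = 6.

n = 6 weeks with total 47 claims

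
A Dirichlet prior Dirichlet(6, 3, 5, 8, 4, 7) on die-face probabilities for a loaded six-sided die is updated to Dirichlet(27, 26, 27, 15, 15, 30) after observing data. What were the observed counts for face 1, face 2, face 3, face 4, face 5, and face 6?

For a Dirichlet(α) prior with multinomial counts c, the posterior is Dirichlet(α + c) componentwise.
Counts are posterior − prior componentwise: 27−6=21, 26−3=23, 27−5=22, 15−8=7, 15−4=11, 30−7=23.

counts (21, 23, 22, 7, 11, 23)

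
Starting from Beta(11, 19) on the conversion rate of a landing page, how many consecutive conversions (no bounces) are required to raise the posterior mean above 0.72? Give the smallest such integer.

k = 38

After k conversions and 0 bounces the posterior is Beta(11+k, 19), with mean (11+k)/(11+19+k).
Set (11+k)/(30+k) > 0.72 and solve: k > (0.72·30 − 11)/(1 − 0.72) = 37.857.
The smallest integer exceeding 37.857 is 38.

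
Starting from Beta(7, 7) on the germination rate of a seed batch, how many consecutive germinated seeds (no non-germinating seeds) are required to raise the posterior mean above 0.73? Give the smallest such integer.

After k germinated seeds and 0 non-germinating seeds the posterior is Beta(7+k, 7), with mean (7+k)/(7+7+k).
Set (7+k)/(14+k) > 0.73 and solve: k > (0.73·14 − 7)/(1 − 0.73) = 11.926.
The smallest integer exceeding 11.926 is 12.

k = 12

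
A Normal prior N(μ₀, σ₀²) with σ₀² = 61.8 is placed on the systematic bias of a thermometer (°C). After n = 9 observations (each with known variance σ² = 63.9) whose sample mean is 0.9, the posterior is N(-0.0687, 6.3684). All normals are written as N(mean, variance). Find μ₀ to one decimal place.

μ₀ = -8.5

With known observation variance, the Normal–Normal posterior has precision τ_n = τ₀ + n/σ² and mean μ_n = (τ₀μ₀ + (n/σ²)x̄)/τ_n.
Here τ₀ = 1/61.8 = 0.016181 and τ_data = 9/63.9 = 0.140845, so τ_n = 0.157026.
Rearranging for μ₀: μ₀ = (μ_n·τ_n − τ_data·x̄)/τ₀ = (-0.0687·0.157026 − 0.140845·0.9) / 0.016181 = -0.137548/0.016181 ≈ -8.5.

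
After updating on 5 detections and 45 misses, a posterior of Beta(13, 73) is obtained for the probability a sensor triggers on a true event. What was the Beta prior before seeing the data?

Beta(8, 28)

Beta is conjugate to the binomial likelihood: posterior = Beta(a+s, b+f).
So a = 13 − 5 = 8 and b = 73 − 45 = 28.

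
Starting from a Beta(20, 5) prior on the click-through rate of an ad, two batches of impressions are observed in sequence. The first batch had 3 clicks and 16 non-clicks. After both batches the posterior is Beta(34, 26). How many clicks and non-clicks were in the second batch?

11 clicks and 5 non-clicks

Because Beta–binomial updating is additive in the counts, the combined data contributed (α_post−α_prior, β_post−β_prior) successes and failures.
Total across both batches: 34−20=14 clicks, 26−5=21 non-clicks.
Subtract the first batch: 14−3=11 clicks and 21−16=5 non-clicks.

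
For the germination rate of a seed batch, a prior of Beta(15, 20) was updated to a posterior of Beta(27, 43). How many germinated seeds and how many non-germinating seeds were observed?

Beta is conjugate to the binomial likelihood: posterior = Beta(α+s, β+f).
So s = 27 − 15 = 12 and f = 43 − 20 = 23.

12 germinated seeds and 23 non-germinating seeds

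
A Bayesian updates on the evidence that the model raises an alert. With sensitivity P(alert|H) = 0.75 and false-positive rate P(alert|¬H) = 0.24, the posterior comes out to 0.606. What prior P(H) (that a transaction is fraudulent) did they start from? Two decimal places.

Bayes' rule in odds form gives O(H|E) = O(H)·[P(E|H)/P(E|¬H)], hence O(H) = O(H|E)/LR.
Posterior odds = 0.606/(1−0.606) = 1.5381. LR = 0.75/0.24 = 3.1250.
Prior odds = 1.5381/3.1250 = 0.4922, so P(H) = 0.4922/(1+0.4922) ≈ 0.33.

P(H) = 0.33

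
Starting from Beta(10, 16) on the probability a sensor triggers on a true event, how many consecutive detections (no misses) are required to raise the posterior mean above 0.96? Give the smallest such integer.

k = 375

After k detections and 0 misses the posterior is Beta(10+k, 16), with mean (10+k)/(10+16+k).
Set (10+k)/(26+k) > 0.96 and solve: k > (0.96·26 − 10)/(1 − 0.96) = 374.000.
The smallest integer exceeding 374.000 is 375, and checking k=375: (385)/(401) = 0.9601 > 0.96.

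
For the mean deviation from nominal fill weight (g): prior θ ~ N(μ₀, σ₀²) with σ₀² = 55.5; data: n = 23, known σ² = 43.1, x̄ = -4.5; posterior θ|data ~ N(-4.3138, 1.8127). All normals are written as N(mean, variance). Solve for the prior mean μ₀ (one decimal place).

With known observation variance, the Normal–Normal posterior has precision τ_n = τ₀ + n/σ² and mean μ_n = (τ₀μ₀ + (n/σ²)x̄)/τ_n.
Here τ₀ = 1/55.5 = 0.018018 and τ_data = 23/43.1 = 0.533643, so τ_n = 0.551661.
Rearranging for μ₀: μ₀ = (μ_n·τ_n − τ_data·x̄)/τ₀ = (-4.3138·0.551661 − 0.533643·-4.5) / 0.018018 = 0.021638/0.018018 ≈ 1.2.

μ₀ = 1.2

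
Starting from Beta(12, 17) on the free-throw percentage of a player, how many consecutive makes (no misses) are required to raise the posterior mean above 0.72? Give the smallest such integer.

k = 32

After k makes and 0 misses the posterior is Beta(12+k, 17), with mean (12+k)/(12+17+k).
Set (12+k)/(29+k) > 0.72 and solve: k > (0.72·29 − 12)/(1 − 0.72) = 31.714.
The smallest integer exceeding 31.714 is 32, and checking k=32: (44)/(61) = 0.7213 > 0.72.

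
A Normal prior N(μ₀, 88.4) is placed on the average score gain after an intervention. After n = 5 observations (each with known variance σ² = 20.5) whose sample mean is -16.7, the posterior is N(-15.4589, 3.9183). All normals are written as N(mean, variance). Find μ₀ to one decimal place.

With known observation variance, the Normal–Normal posterior has precision τ_n = τ₀ + n/σ² and mean μ_n = (τ₀μ₀ + (n/σ²)x̄)/τ_n.
Here τ₀ = 1/88.4 = 0.011312 and τ_data = 5/20.5 = 0.243902, so τ_n = 0.255214.
Rearranging for μ₀: μ₀ = (μ_n·τ_n − τ_data·x̄)/τ₀ = (-15.4589·0.255214 − 0.243902·-16.7) / 0.011312 = 0.127836/0.011312 ≈ 11.3.

μ₀ = 11.3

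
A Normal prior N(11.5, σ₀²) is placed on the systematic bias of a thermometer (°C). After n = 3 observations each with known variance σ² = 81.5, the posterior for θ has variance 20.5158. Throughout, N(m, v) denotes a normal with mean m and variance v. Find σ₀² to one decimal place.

σ₀² = 83.8

For the Normal–Normal model with known σ², precisions add: τ_n = τ₀ + n/σ².
So 1/σ₀² = 1/20.5158 − 3/81.5 = 0.048743 − 0.036810 = 0.011933.
Hence σ₀² = 1/0.011933 ≈ 83.8.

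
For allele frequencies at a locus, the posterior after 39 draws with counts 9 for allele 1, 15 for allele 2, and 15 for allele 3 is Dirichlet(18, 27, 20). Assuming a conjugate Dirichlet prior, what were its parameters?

Dirichlet(9, 12, 5)

For a Dirichlet(α) prior with multinomial counts c, the posterior is Dirichlet(α + c) componentwise.
Subtract each count from the matching posterior parameter: 18−9=9, 27−15=12, 20−15=5.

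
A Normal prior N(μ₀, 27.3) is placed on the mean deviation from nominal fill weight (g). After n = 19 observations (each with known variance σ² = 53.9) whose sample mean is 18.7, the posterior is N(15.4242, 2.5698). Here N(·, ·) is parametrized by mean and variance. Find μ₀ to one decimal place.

The posterior mean is a precision-weighted average: μ_n = (τ₀μ₀ + τ_data·x̄)/(τ₀+τ_data), with τ₀=1/σ₀² and τ_data=n/σ².
Here τ₀ = 1/27.3 = 0.036630 and τ_data = 19/53.9 = 0.352505, so τ_n = 0.389135.
Rearranging for μ₀: μ₀ = (μ_n·τ_n − τ_data·x̄)/τ₀ = (15.4242·0.389135 − 0.352505·18.7) / 0.036630 = -0.589747/0.036630 ≈ -16.1.

μ₀ = -16.1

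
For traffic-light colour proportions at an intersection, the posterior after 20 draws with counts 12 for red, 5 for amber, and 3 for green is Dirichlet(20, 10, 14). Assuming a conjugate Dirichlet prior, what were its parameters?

Dirichlet(8, 5, 11)

For a Dirichlet(α) prior with multinomial counts c, the posterior is Dirichlet(α + c) componentwise.
Subtract each count from the matching posterior parameter: 20−12=8, 10−5=5, 14−3=11.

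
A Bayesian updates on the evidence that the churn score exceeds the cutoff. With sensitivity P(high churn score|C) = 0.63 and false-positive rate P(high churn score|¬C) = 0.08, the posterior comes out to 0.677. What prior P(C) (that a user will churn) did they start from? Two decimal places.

P(C) = 0.21

In odds form, posterior odds = prior odds × likelihood ratio, so prior odds = posterior odds ÷ LR.
Posterior odds = 0.677/(1−0.677) = 2.0960. LR = 0.63/0.08 = 7.8750.
Prior odds = 2.0960/7.8750 = 0.2662, so P(C) = 0.2662/(1+0.2662) ≈ 0.21.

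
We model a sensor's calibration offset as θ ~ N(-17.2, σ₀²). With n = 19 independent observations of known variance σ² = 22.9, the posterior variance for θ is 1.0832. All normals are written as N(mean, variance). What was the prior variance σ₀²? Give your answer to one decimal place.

Posterior precision equals prior precision plus data precision: 1/σ_n² = 1/σ₀² + n/σ².
So 1/σ₀² = 1/1.0832 − 19/22.9 = 0.923191 − 0.829694 = 0.093497.
Hence σ₀² = 1/0.093497 ≈ 10.7.

σ₀² = 10.7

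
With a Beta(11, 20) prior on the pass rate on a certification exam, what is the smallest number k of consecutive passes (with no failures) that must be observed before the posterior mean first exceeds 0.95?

After k passes and 0 failures the posterior is Beta(11+k, 20), with mean (11+k)/(11+20+k).
Set (11+k)/(31+k) > 0.95 and solve: k > (0.95·31 − 11)/(1 − 0.95) = 369.000.
The smallest integer exceeding 369.000 is 370.

k = 370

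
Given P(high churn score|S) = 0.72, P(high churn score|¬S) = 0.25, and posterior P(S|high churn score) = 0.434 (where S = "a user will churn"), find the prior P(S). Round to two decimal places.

Bayes' rule in odds form gives O(S|E) = O(S)·[P(E|S)/P(E|¬S)], hence O(S) = O(S|E)/LR.
Posterior odds = 0.434/(1−0.434) = 0.7668. LR = 0.72/0.25 = 2.8800.
Prior odds = 0.7668/2.8800 = 0.2663, so P(S) = 0.2663/(1+0.2663) ≈ 0.21.

P(S) = 0.21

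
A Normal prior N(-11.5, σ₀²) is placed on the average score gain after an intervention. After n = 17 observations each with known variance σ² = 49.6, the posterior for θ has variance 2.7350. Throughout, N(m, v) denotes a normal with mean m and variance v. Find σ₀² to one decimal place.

For the Normal–Normal model with known σ², precisions add: τ_n = τ₀ + n/σ².
So 1/σ₀² = 1/2.7350 − 17/49.6 = 0.365631 − 0.342742 = 0.022889.
Hence σ₀² = 1/0.022889 ≈ 43.7.

σ₀² = 43.7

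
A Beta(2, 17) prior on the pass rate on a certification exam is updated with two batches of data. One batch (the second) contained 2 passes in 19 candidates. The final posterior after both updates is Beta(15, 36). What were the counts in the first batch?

11 passes and 2 failures

Sequential conjugate updates are equivalent to a single update on the pooled data, so total successes = posterior α − prior α and total failures = posterior β − prior β.
Total across both batches: 15−2=13 passes, 36−17=19 failures.
Subtract the second batch: 13−2=11 passes and 19−17=2 failures.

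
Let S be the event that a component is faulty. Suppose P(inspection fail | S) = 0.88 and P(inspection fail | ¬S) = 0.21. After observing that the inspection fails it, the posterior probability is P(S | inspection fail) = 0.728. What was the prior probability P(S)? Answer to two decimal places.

Bayes' rule in odds form gives O(S|E) = O(S)·[P(E|S)/P(E|¬S)], hence O(S) = O(S|E)/LR.
Posterior odds = 0.728/(1−0.728) = 2.6765. LR = 0.88/0.21 = 4.1905.
Prior odds = 2.6765/4.1905 = 0.6387, so P(S) = 0.6387/(1+0.6387) ≈ 0.39.

P(S) = 0.39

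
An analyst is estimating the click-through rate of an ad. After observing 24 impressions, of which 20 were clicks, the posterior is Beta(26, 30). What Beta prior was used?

Beta(6, 26)

A Beta(a, b) prior with s successes and f failures in binomial data gives a Beta(a+s, b+f) posterior.
Subtract the data counts: 26−20=6, 30−4=26.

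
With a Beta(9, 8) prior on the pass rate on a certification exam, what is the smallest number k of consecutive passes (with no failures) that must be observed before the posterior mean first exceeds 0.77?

After k passes and 0 failures the posterior is Beta(9+k, 8), with mean (9+k)/(9+8+k).
Set (9+k)/(17+k) > 0.77 and solve: k > (0.77·17 − 9)/(1 − 0.77) = 17.783.
The smallest integer exceeding 17.783 is 18, and checking k=18: (27)/(35) = 0.7714 > 0.77.

k = 18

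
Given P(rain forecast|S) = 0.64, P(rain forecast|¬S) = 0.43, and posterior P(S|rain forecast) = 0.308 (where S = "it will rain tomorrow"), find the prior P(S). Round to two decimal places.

P(S) = 0.23

Bayes' rule in odds form gives O(S|E) = O(S)·[P(E|S)/P(E|¬S)], hence O(S) = O(S|E)/LR.
Posterior odds = 0.308/(1−0.308) = 0.4451. LR = 0.64/0.43 = 1.4884.
Prior odds = 0.4451/1.4884 = 0.2990, so P(S) = 0.2990/(1+0.2990) ≈ 0.23.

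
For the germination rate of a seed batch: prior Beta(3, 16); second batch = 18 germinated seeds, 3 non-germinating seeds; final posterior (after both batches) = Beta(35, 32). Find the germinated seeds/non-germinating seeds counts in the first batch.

14 germinated seeds and 13 non-germinating seeds

Sequential conjugate updates are equivalent to a single update on the pooled data, so total successes = posterior α − prior α and total failures = posterior β − prior β.
Total across both batches: 35−3=32 germinated seeds, 32−16=16 non-germinating seeds.
Subtract the second batch: 32−18=14 germinated seeds and 16−3=13 non-germinating seeds.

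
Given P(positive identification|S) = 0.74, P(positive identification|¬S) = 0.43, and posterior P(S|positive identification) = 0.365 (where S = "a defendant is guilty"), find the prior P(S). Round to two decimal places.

Bayes' rule in odds form gives O(S|E) = O(S)·[P(E|S)/P(E|¬S)], hence O(S) = O(S|E)/LR.
Posterior odds = 0.365/(1−0.365) = 0.5748. LR = 0.74/0.43 = 1.7209.
Prior odds = 0.5748/1.7209 = 0.3340, so P(S) = 0.3340/(1+0.3340) ≈ 0.25.

P(S) = 0.25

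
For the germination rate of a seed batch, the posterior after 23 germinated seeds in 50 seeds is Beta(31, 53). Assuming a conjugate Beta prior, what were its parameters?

Beta(8, 26)

Beta is conjugate to the binomial likelihood: posterior = Beta(a+s, b+f).
Subtract the data counts: 31−23=8, 53−27=26.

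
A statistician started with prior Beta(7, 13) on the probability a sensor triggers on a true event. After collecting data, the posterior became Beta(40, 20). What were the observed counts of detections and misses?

Under Beta–binomial conjugacy the posterior parameters are (a+s, b+f).
So s = 40 − 7 = 33 and f = 20 − 13 = 7.

33 detections and 7 misses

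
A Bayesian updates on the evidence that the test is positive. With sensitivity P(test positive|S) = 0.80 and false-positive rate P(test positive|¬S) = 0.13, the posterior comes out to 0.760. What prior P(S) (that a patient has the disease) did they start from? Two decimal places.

P(S) = 0.34

Bayes' rule in odds form gives O(S|E) = O(S)·[P(E|S)/P(E|¬S)], hence O(S) = O(S|E)/LR.
Posterior odds = 0.760/(1−0.760) = 3.1667. LR = 0.80/0.13 = 6.1538.
Prior odds = 3.1667/6.1538 = 0.5146, so P(S) = 0.5146/(1+0.5146) ≈ 0.34.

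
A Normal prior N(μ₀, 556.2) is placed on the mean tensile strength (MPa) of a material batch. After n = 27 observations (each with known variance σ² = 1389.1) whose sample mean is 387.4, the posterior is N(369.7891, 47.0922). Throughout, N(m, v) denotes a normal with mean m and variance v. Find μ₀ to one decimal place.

μ₀ = 179.4

The posterior mean is a precision-weighted average: μ_n = (τ₀μ₀ + τ_data·x̄)/(τ₀+τ_data), with τ₀=1/σ₀² and τ_data=n/σ².
Here τ₀ = 1/556.2 = 0.001798 and τ_data = 27/1389.1 = 0.019437, so τ_n = 0.021235.
Rearranging for μ₀: μ₀ = (μ_n·τ_n − τ_data·x̄)/τ₀ = (369.7891·0.021235 − 0.019437·387.4) / 0.001798 = 0.322578/0.001798 ≈ 179.4.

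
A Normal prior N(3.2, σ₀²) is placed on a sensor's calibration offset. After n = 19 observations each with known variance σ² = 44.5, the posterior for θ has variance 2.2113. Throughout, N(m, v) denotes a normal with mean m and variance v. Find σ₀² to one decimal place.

σ₀² = 39.6

Posterior precision equals prior precision plus data precision: 1/σ_n² = 1/σ₀² + n/σ².
So 1/σ₀² = 1/2.2113 − 19/44.5 = 0.452223 − 0.426966 = 0.025257.
Hence σ₀² = 1/0.025257 ≈ 39.6.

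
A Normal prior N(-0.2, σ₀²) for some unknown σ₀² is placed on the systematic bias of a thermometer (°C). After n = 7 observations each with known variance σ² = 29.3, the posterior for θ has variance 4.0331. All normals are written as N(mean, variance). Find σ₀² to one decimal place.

σ₀² = 110.6

For the Normal–Normal model with known σ², precisions add: τ_n = τ₀ + n/σ².
So 1/σ₀² = 1/4.0331 − 7/29.3 = 0.247948 − 0.238908 = 0.009040.
Hence σ₀² = 1/0.009040 ≈ 110.6.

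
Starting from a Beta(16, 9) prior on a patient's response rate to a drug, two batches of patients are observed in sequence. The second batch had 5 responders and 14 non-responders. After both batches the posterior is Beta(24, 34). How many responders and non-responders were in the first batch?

Sequential conjugate updates are equivalent to a single update on the pooled data, so total successes = posterior α − prior α and total failures = posterior β − prior β.
Total across both batches: 24−16=8 responders, 34−9=25 non-responders.
Subtract the second batch: 8−5=3 responders and 25−14=11 non-responders.

3 responders and 11 non-responders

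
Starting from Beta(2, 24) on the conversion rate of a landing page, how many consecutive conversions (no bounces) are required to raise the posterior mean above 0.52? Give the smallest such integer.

k = 25

After k conversions and 0 bounces the posterior is Beta(2+k, 24), with mean (2+k)/(2+24+k).
Set (2+k)/(26+k) > 0.52 and solve: k > (0.52·26 − 2)/(1 − 0.52) = 24.000.
The smallest integer exceeding 24.000 is 25, and checking k=25: (27)/(51) = 0.5294 > 0.52.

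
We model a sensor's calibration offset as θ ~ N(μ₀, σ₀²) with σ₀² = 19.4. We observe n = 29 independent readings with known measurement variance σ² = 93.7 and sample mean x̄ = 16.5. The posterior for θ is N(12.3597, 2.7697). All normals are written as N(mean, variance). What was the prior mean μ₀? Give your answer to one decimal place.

With known observation variance, the Normal–Normal posterior has precision τ_n = τ₀ + n/σ² and mean μ_n = (τ₀μ₀ + (n/σ²)x̄)/τ_n.
Here τ₀ = 1/19.4 = 0.051546 and τ_data = 29/93.7 = 0.309498, so τ_n = 0.361044.
Rearranging for μ₀: μ₀ = (μ_n·τ_n − τ_data·x̄)/τ₀ = (12.3597·0.361044 − 0.309498·16.5) / 0.051546 = -0.644321/0.051546 ≈ -12.5.

μ₀ = -12.5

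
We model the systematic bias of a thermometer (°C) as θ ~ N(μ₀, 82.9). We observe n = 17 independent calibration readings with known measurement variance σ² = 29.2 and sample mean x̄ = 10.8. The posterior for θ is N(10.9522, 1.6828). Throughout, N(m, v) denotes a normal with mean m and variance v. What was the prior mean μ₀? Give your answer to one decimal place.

μ₀ = 18.3

With known observation variance, the Normal–Normal posterior has precision τ_n = τ₀ + n/σ² and mean μ_n = (τ₀μ₀ + (n/σ²)x̄)/τ_n.
Here τ₀ = 1/82.9 = 0.012063 and τ_data = 17/29.2 = 0.582192, so τ_n = 0.594255.
Rearranging for μ₀: μ₀ = (μ_n·τ_n − τ_data·x̄)/τ₀ = (10.9522·0.594255 − 0.582192·10.8) / 0.012063 = 0.220726/0.012063 ≈ 18.3.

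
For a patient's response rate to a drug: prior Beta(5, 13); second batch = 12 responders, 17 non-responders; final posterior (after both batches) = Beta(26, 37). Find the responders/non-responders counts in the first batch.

9 responders and 7 non-responders

Because Beta–binomial updating is additive in the counts, the combined data contributed (α_post−α_prior, β_post−β_prior) successes and failures.
Total across both batches: 26−5=21 responders, 37−13=24 non-responders.
Subtract the second batch: 21−12=9 responders and 24−17=7 non-responders.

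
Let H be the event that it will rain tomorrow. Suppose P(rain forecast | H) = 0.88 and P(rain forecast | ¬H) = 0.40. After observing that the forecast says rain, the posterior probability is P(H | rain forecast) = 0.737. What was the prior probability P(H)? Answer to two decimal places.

P(H) = 0.56

Bayes' rule in odds form gives O(H|E) = O(H)·[P(E|H)/P(E|¬H)], hence O(H) = O(H|E)/LR.
Posterior odds = 0.737/(1−0.737) = 2.8023. LR = 0.88/0.40 = 2.2000.
Prior odds = 2.8023/2.2000 = 1.2738, so P(H) = 1.2738/(1+1.2738) ≈ 0.56.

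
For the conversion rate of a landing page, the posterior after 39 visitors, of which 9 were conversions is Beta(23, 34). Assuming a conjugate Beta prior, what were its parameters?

A Beta(α, β) prior with s successes and f failures in binomial data gives a Beta(α+s, β+f) posterior.
Subtract the data counts: 23−9=14, 34−30=4.

Beta(14, 4)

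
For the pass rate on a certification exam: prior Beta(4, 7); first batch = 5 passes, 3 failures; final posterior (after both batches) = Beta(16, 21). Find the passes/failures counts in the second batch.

Sequential conjugate updates are equivalent to a single update on the pooled data, so total successes = posterior α − prior α and total failures = posterior β − prior β.
Total across both batches: 16−4=12 passes, 21−7=14 failures.
Subtract the first batch: 12−5=7 passes and 14−3=11 failures.

7 passes and 11 failures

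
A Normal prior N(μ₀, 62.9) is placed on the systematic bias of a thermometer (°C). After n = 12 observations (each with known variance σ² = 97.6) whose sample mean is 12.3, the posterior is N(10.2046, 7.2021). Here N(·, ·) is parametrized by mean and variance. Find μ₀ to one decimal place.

The posterior mean is a precision-weighted average: μ_n = (τ₀μ₀ + τ_data·x̄)/(τ₀+τ_data), with τ₀=1/σ₀² and τ_data=n/σ².
Here τ₀ = 1/62.9 = 0.015898 and τ_data = 12/97.6 = 0.122951, so τ_n = 0.138849.
Rearranging for μ₀: μ₀ = (μ_n·τ_n − τ_data·x̄)/τ₀ = (10.2046·0.138849 − 0.122951·12.3) / 0.015898 = -0.095399/0.015898 ≈ -6.0.

μ₀ = -6.0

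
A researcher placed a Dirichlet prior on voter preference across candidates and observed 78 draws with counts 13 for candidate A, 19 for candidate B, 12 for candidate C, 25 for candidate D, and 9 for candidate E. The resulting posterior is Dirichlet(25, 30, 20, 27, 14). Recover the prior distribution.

Dirichlet(12, 11, 8, 2, 5)

For a Dirichlet(α) prior with multinomial counts c, the posterior is Dirichlet(α + c) componentwise.
Subtract each count from the matching posterior parameter: 25−13=12, 30−19=11, 20−12=8, 27−25=2, 14−9=5.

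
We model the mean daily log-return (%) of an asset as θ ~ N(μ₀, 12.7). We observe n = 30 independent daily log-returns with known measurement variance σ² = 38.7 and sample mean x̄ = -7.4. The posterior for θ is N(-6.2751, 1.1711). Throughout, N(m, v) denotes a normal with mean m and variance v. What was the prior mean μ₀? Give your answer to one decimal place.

With known observation variance, the Normal–Normal posterior has precision τ_n = τ₀ + n/σ² and mean μ_n = (τ₀μ₀ + (n/σ²)x̄)/τ_n.
Here τ₀ = 1/12.7 = 0.078740 and τ_data = 30/38.7 = 0.775194, so τ_n = 0.853934.
Rearranging for μ₀: μ₀ = (μ_n·τ_n − τ_data·x̄)/τ₀ = (-6.2751·0.853934 − 0.775194·-7.4) / 0.078740 = 0.377914/0.078740 ≈ 4.8.

μ₀ = 4.8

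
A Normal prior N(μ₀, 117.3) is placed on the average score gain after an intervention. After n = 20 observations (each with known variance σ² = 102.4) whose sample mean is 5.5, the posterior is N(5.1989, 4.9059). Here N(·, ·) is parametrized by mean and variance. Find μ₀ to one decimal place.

μ₀ = -1.7

With known observation variance, the Normal–Normal posterior has precision τ_n = τ₀ + n/σ² and mean μ_n = (τ₀μ₀ + (n/σ²)x̄)/τ_n.
Here τ₀ = 1/117.3 = 0.008525 and τ_data = 20/102.4 = 0.195312, so τ_n = 0.203837.
Rearranging for μ₀: μ₀ = (μ_n·τ_n − τ_data·x̄)/τ₀ = (5.1989·0.203837 − 0.195312·5.5) / 0.008525 = -0.014488/0.008525 ≈ -1.7.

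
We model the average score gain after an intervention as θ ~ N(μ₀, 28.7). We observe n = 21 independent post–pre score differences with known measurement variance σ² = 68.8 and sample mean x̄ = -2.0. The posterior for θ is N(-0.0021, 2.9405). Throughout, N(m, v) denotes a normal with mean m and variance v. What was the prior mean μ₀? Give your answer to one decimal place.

The posterior mean is a precision-weighted average: μ_n = (τ₀μ₀ + τ_data·x̄)/(τ₀+τ_data), with τ₀=1/σ₀² and τ_data=n/σ².
Here τ₀ = 1/28.7 = 0.034843 and τ_data = 21/68.8 = 0.305233, so τ_n = 0.340076.
Rearranging for μ₀: μ₀ = (μ_n·τ_n − τ_data·x̄)/τ₀ = (-0.0021·0.340076 − 0.305233·-2.0) / 0.034843 = 0.609752/0.034843 ≈ 17.5.

μ₀ = 17.5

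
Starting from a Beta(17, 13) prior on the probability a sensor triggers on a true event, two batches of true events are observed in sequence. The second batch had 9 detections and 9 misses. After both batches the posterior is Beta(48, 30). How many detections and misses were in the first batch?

Because Beta–binomial updating is additive in the counts, the combined data contributed (α_post−α_prior, β_post−β_prior) successes and failures.
Total across both batches: 48−17=31 detections, 30−13=17 misses.
Subtract the second batch: 31−9=22 detections and 17−9=8 misses.

22 detections and 8 misses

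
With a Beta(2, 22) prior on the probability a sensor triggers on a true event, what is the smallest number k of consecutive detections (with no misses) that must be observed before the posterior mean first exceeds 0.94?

After k detections and 0 misses the posterior is Beta(2+k, 22), with mean (2+k)/(2+22+k).
Set (2+k)/(24+k) > 0.94 and solve: k > (0.94·24 − 2)/(1 − 0.94) = 342.667.
The smallest integer exceeding 342.667 is 343, and checking k=343: (345)/(367) = 0.9401 > 0.94.

k = 343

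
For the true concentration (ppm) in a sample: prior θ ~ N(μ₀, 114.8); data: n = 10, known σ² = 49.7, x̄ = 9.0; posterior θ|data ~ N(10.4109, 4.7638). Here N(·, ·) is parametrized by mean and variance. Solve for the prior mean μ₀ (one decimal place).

μ₀ = 43.0

The posterior mean is a precision-weighted average: μ_n = (τ₀μ₀ + τ_data·x̄)/(τ₀+τ_data), with τ₀=1/σ₀² and τ_data=n/σ².
Here τ₀ = 1/114.8 = 0.008711 and τ_data = 10/49.7 = 0.201207, so τ_n = 0.209918.
Rearranging for μ₀: μ₀ = (μ_n·τ_n − τ_data·x̄)/τ₀ = (10.4109·0.209918 − 0.201207·9.0) / 0.008711 = 0.374572/0.008711 ≈ 43.0.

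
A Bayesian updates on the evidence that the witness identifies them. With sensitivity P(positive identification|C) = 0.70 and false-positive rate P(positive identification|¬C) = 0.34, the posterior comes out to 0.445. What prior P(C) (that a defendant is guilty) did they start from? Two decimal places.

Bayes' rule in odds form gives O(C|E) = O(C)·[P(E|C)/P(E|¬C)], hence O(C) = O(C|E)/LR.
Posterior odds = 0.445/(1−0.445) = 0.8018. LR = 0.70/0.34 = 2.0588.
Prior odds = 0.8018/2.0588 = 0.3895, so P(C) = 0.3895/(1+0.3895) ≈ 0.28.

P(C) = 0.28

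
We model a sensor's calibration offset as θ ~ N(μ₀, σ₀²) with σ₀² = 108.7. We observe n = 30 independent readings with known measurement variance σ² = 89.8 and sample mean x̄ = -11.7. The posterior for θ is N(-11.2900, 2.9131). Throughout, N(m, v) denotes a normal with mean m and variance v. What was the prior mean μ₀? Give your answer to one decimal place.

The posterior mean is a precision-weighted average: μ_n = (τ₀μ₀ + τ_data·x̄)/(τ₀+τ_data), with τ₀=1/σ₀² and τ_data=n/σ².
Here τ₀ = 1/108.7 = 0.009200 and τ_data = 30/89.8 = 0.334076, so τ_n = 0.343276.
Rearranging for μ₀: μ₀ = (μ_n·τ_n − τ_data·x̄)/τ₀ = (-11.2900·0.343276 − 0.334076·-11.7) / 0.009200 = 0.033103/0.009200 ≈ 3.6.

μ₀ = 3.6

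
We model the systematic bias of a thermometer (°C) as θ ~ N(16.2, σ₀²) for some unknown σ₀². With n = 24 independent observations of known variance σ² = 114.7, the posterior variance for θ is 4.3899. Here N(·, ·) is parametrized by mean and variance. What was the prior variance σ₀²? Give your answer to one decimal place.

σ₀² = 53.9

Posterior precision equals prior precision plus data precision: 1/σ_n² = 1/σ₀² + n/σ².
So 1/σ₀² = 1/4.3899 − 24/114.7 = 0.227796 − 0.209241 = 0.018555.
Hence σ₀² = 1/0.018555 ≈ 53.9.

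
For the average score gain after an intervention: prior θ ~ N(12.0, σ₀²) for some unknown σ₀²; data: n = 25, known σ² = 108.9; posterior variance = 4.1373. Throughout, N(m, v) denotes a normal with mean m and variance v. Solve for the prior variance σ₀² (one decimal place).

For the Normal–Normal model with known σ², precisions add: τ_n = τ₀ + n/σ².
So 1/σ₀² = 1/4.1373 − 25/108.9 = 0.241704 − 0.229568 = 0.012136.
Hence σ₀² = 1/0.012136 ≈ 82.4.

σ₀² = 82.4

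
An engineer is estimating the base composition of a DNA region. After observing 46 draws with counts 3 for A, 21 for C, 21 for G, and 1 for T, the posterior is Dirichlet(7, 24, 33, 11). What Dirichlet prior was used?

For a Dirichlet(α) prior with multinomial counts c, the posterior is Dirichlet(α + c) componentwise.
Subtract each count from the matching posterior parameter: 7−3=4, 24−21=3, 33−21=12, 11−1=10.

Dirichlet(4, 3, 12, 10)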